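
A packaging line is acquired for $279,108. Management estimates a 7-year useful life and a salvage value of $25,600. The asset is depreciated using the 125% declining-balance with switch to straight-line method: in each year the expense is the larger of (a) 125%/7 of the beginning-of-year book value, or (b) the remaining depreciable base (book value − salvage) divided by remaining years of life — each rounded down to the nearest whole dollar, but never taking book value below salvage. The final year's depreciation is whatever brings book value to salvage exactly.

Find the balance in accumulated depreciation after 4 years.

$156,684

Depreciable base = $279,108 − $25,600 = $253,508.
Year 1: DB = ⌊$279,108 × 125%/7⌋ = $49,840; SL = ⌊$253,508/7⌋ = $36,215 → take DB $49,840. Book value $229,268.
Year 2: DB = ⌊$229,268 × 125%/7⌋ = $40,940; SL = ⌊$203,668/6⌋ = $33,944 → take DB $40,940. Book value $188,328.
Year 3: DB = ⌊$188,328 × 125%/7⌋ = $33,630; SL = ⌊$162,728/5⌋ = $32,545 → take DB $33,630. Book value $154,698.
Year 4: DB = ⌊$154,698 × 125%/7⌋ = $27,624; SL = ⌊$129,098/4⌋ = $32,274 → take SL $32,274. Book value $122,424.
Accumulated through year 4 = $279,108 − $122,424 = $156,684.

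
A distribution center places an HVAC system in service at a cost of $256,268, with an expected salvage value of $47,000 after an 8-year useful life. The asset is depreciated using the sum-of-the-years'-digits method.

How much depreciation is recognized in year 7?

$11,626

Depreciable base = $256,268 − $47,000 = $209,268.
Sum of the years' digits = 8+7+6+5+4+3+2+1 = 36.
Year 1: $209,268 × 8/36 = $46,504. Book value $209,764.
Year 2: $209,268 × 7/36 = $40,691. Book value $169,073.
Year 3: $209,268 × 6/36 = $34,878. Book value $134,195.
Year 4: $209,268 × 5/36 = $29,065. Book value $105,130.
Year 5: $209,268 × 4/36 = $23,252. Book value $81,878.
Year 6: $209,268 × 3/36 = $17,439. Book value $64,439.
Year 7: $209,268 × 2/36 = $11,626. Book value $52,813.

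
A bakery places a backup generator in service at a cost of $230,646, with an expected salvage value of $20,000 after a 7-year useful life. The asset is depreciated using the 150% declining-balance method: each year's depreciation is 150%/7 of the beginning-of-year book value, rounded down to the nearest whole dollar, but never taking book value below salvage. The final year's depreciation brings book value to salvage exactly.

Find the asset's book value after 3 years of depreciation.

Depreciable base = $230,646 − $20,000 = $210,646.
Year 1: ⌊$230,646 × 150%/7⌋ = $49,424. Book value $181,222.
Year 2: ⌊$181,222 × 150%/7⌋ = $38,833. Book value $142,389.
Year 3: ⌊$142,389 × 150%/7⌋ = $30,511. Book value $111,878.

$111,878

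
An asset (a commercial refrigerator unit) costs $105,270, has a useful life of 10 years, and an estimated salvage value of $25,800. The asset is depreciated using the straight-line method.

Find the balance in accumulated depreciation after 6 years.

Depreciable base = $105,270 − $25,800 = $79,470.
Annual expense = $79,470 / 10 = $7,947.
End of year 1: book value $97,323.
End of year 2: book value $89,376.
End of year 3: book value $81,429.
End of year 4: book value $73,482.
End of year 5: book value $65,535.
End of year 6: book value $57,588.
Accumulated through year 6 = $105,270 − $57,588 = $47,682.

$47,682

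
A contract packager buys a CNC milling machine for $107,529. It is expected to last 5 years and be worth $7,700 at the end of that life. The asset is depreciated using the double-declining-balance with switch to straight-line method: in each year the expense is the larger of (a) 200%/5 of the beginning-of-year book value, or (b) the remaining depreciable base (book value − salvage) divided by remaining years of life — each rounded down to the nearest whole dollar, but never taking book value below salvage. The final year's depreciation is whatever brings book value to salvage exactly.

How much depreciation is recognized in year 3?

Depreciable base = $107,529 − $7,700 = $99,829.
Year 1: DB = ⌊$107,529 × 200%/5⌋ = $43,011; SL = ⌊$99,829/5⌋ = $19,965 → take DB $43,011. Book value $64,518.
Year 2: DB = ⌊$64,518 × 200%/5⌋ = $25,807; SL = ⌊$56,818/4⌋ = $14,204 → take DB $25,807. Book value $38,711.
Year 3: DB = ⌊$38,711 × 200%/5⌋ = $15,484; SL = ⌊$31,011/3⌋ = $10,337 → take DB $15,484. Book value $23,227.

$15,484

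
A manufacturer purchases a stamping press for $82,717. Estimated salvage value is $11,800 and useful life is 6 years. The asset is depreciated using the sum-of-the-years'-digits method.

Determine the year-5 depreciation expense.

Depreciable base = $82,717 − $11,800 = $70,917.
Sum of the years' digits = 6+5+4+3+2+1 = 21.
Year 1: $70,917 × 6/21 = $20,262. Book value $62,455.
Year 2: $70,917 × 5/21 = $16,885. Book value $45,570.
Year 3: $70,917 × 4/21 = $13,508. Book value $32,062.
Year 4: $70,917 × 3/21 = $10,131. Book value $21,931.
Year 5: $70,917 × 2/21 = $6,754. Book value $15,177.

$6,754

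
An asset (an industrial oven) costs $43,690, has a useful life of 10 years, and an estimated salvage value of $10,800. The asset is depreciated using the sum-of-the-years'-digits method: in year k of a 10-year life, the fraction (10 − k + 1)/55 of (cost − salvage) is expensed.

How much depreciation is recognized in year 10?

$598

Depreciable base = $43,690 − $10,800 = $32,890.
Sum of the years' digits = 10+9+8+7+6+5+4+3+2+1 = 55.
Year 1: $32,890 × 10/55 = $5,980. Book value $37,710.
Year 2: $32,890 × 9/55 = $5,382. Book value $32,328.
Year 3: $32,890 × 8/55 = $4,784. Book value $27,544.
Year 4: $32,890 × 7/55 = $4,186. Book value $23,358.
Year 5: $32,890 × 6/55 = $3,588. Book value $19,770.
Year 6: $32,890 × 5/55 = $2,990. Book value $16,780.
Year 7: $32,890 × 4/55 = $2,392. Book value $14,388.
Year 8: $32,890 × 3/55 = $1,794. Book value $12,594.
Year 9: $32,890 × 2/55 = $1,196. Book value $11,398.
Year 10: $32,890 × 1/55 = $598. Book value $10,800.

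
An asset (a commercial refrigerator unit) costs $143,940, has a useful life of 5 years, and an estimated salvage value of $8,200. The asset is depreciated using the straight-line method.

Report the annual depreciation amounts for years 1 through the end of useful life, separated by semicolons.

$27,148; $27,148; $27,148; $27,148; $27,148

Depreciable base = $143,940 − $8,200 = $135,740.
Annual expense = $135,740 / 5 = $27,148.
End of year 1: book value $116,792.
End of year 2: book value $89,644.
End of year 3: book value $62,496.
End of year 4: book value $35,348.
End of year 5: book value $8,200.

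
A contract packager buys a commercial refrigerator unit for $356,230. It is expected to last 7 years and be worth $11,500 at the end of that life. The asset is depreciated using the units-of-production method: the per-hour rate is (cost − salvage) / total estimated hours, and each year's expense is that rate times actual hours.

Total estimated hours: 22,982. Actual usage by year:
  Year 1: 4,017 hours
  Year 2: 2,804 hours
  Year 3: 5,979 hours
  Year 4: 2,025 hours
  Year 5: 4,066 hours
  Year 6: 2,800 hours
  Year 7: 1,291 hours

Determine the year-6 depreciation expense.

$42,000

Depreciable base = $356,230 − $11,500 = $344,730.
Rate = $344,730 / 22,982 hours = $15 per hour.
Year 1: 4,017 × $15 = $60,255. Book value $295,975.
Year 2: 2,804 × $15 = $42,060. Book value $253,915.
Year 3: 5,979 × $15 = $89,685. Book value $164,230.
Year 4: 2,025 × $15 = $30,375. Book value $133,855.
Year 5: 4,066 × $15 = $60,990. Book value $72,865.
Year 6: 2,800 × $15 = $42,000. Book value $30,865.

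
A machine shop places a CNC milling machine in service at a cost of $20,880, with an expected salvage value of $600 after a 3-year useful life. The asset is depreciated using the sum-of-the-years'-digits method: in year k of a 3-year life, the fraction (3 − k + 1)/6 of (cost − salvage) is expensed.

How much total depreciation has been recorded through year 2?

Depreciable base = $20,880 − $600 = $20,280.
Sum of the years' digits = 3+2+1 = 6.
Year 1: $20,280 × 3/6 = $10,140. Book value $10,740.
Year 2: $20,280 × 2/6 = $6,760. Book value $3,980.
Accumulated through year 2 = $20,880 − $3,980 = $16,900.

$16,900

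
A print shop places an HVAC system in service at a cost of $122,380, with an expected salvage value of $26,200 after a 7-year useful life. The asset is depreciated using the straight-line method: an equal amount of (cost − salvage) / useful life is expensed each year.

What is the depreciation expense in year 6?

$13,740

Depreciable base = $122,380 − $26,200 = $96,180.
Annual expense = $96,180 / 7 = $13,740.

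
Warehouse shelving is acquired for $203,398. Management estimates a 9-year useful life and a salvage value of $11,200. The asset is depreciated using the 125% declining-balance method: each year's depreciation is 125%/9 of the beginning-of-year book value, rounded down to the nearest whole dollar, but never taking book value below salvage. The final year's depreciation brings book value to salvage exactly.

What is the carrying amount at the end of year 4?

$111,838

Depreciable base = $203,398 − $11,200 = $192,198.
Year 1: ⌊$203,398 × 125%/9⌋ = $28,249. Book value $175,149.
Year 2: ⌊$175,149 × 125%/9⌋ = $24,326. Book value $150,823.
Year 3: ⌊$150,823 × 125%/9⌋ = $20,947. Book value $129,876.
Year 4: ⌊$129,876 × 125%/9⌋ = $18,038. Book value $111,838.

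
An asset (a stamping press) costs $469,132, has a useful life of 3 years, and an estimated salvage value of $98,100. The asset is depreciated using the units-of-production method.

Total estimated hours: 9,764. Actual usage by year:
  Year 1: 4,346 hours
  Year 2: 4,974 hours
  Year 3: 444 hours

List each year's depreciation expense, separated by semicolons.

Depreciable base = $469,132 − $98,100 = $371,032.
Rate = $371,032 / 9,764 hours = $38 per hour.
Year 1: 4,346 × $38 = $165,148. Book value $303,984.
Year 2: 4,974 × $38 = $189,012. Book value $114,972.
Year 3: 444 × $38 = $16,872. Book value $98,100.

$165,148; $189,012; $16,872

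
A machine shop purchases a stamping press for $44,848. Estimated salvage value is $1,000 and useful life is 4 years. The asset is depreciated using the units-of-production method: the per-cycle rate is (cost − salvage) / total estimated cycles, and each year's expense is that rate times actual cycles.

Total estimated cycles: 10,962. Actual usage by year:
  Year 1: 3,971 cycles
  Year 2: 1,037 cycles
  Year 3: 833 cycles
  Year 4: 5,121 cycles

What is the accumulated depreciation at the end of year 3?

Depreciable base = $44,848 − $1,000 = $43,848.
Rate = $43,848 / 10,962 cycles = $4 per cycle.
Year 1: 3,971 × $4 = $15,884. Book value $28,964.
Year 2: 1,037 × $4 = $4,148. Book value $24,816.
Year 3: 833 × $4 = $3,332. Book value $21,484.
Accumulated through year 3 = $44,848 − $21,484 = $23,364.

$23,364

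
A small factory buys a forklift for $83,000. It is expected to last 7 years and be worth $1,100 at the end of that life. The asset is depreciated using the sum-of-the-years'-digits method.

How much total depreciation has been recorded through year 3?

$52,650

Depreciable base = $83,000 − $1,100 = $81,900.
Sum of the years' digits = 7+6+5+4+3+2+1 = 28.
Year 1: $81,900 × 7/28 = $20,475. Book value $62,525.
Year 2: $81,900 × 6/28 = $17,550. Book value $44,975.
Year 3: $81,900 × 5/28 = $14,625. Book value $30,350.
Accumulated through year 3 = $83,000 − $30,350 = $52,650.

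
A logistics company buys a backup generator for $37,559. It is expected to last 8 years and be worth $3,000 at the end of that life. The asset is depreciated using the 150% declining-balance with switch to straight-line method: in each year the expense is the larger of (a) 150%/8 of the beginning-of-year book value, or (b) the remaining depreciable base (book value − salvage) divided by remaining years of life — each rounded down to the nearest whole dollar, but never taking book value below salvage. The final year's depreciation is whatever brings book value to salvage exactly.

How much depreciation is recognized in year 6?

$3,342

Depreciable base = $37,559 − $3,000 = $34,559.
Year 1: DB = ⌊$37,559 × 150%/8⌋ = $7,042; SL = ⌊$34,559/8⌋ = $4,319 → take DB $7,042. Book value $30,517.
Year 2: DB = ⌊$30,517 × 150%/8⌋ = $5,721; SL = ⌊$27,517/7⌋ = $3,931 → take DB $5,721. Book value $24,796.
Year 3: DB = ⌊$24,796 × 150%/8⌋ = $4,649; SL = ⌊$21,796/6⌋ = $3,632 → take DB $4,649. Book value $20,147.
Year 4: DB = ⌊$20,147 × 150%/8⌋ = $3,777; SL = ⌊$17,147/5⌋ = $3,429 → take DB $3,777. Book value $16,370.
Year 5: DB = ⌊$16,370 × 150%/8⌋ = $3,069; SL = ⌊$13,370/4⌋ = $3,342 → take SL $3,342. Book value $13,028.
Year 6: DB = ⌊$13,028 × 150%/8⌋ = $2,442; SL = ⌊$10,028/3⌋ = $3,342 → take SL $3,342. Book value $9,686.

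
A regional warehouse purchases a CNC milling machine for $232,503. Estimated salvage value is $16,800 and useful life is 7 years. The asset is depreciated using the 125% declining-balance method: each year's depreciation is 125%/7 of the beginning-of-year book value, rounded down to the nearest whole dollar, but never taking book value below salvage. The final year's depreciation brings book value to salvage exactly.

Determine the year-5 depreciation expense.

Depreciable base = $232,503 − $16,800 = $215,703.
Year 1: ⌊$232,503 × 125%/7⌋ = $41,518. Book value $190,985.
Year 2: ⌊$190,985 × 125%/7⌋ = $34,104. Book value $156,881.
Year 3: ⌊$156,881 × 125%/7⌋ = $28,014. Book value $128,867.
Year 4: ⌊$128,867 × 125%/7⌋ = $23,011. Book value $105,856.
Year 5: ⌊$105,856 × 125%/7⌋ = $18,902. Book value $86,954.

$18,902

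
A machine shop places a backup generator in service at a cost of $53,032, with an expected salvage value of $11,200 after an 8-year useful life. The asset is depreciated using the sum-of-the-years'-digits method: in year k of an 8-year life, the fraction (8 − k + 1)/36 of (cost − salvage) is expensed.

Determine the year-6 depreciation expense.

$3,486

Depreciable base = $53,032 − $11,200 = $41,832.
Sum of the years' digits = 8+7+6+5+4+3+2+1 = 36.
Year 1: $41,832 × 8/36 = $9,296. Book value $43,736.
Year 2: $41,832 × 7/36 = $8,134. Book value $35,602.
Year 3: $41,832 × 6/36 = $6,972. Book value $28,630.
Year 4: $41,832 × 5/36 = $5,810. Book value $22,820.
Year 5: $41,832 × 4/36 = $4,648. Book value $18,172.
Year 6: $41,832 × 3/36 = $3,486. Book value $14,686.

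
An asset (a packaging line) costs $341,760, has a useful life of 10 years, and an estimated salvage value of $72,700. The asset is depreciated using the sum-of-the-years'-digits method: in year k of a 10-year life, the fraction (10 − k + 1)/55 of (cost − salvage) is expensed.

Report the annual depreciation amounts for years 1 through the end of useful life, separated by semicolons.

$48,920; $44,028; $39,136; $34,244; $29,352; $24,460; $19,568; $14,676; $9,784; $4,892

Depreciable base = $341,760 − $72,700 = $269,060.
Sum of the years' digits = 10+9+8+7+6+5+4+3+2+1 = 55.
Year 1: $269,060 × 10/55 = $48,920. Book value $292,840.
Year 2: $269,060 × 9/55 = $44,028. Book value $248,812.
Year 3: $269,060 × 8/55 = $39,136. Book value $209,676.
Year 4: $269,060 × 7/55 = $34,244. Book value $175,432.
Year 5: $269,060 × 6/55 = $29,352. Book value $146,080.
Year 6: $269,060 × 5/55 = $24,460. Book value $121,620.
Year 7: $269,060 × 4/55 = $19,568. Book value $102,052.
Year 8: $269,060 × 3/55 = $14,676. Book value $87,376.
Year 9: $269,060 × 2/55 = $9,784. Book value $77,592.
Year 10: $269,060 × 1/55 = $4,892. Book value $72,700.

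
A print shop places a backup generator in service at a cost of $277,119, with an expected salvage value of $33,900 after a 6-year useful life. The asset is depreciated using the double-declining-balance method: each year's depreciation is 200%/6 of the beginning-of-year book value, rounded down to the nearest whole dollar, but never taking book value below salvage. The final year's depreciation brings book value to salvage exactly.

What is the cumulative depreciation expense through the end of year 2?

$153,955

Depreciable base = $277,119 − $33,900 = $243,219.
Year 1: ⌊$277,119 × 200%/6⌋ = $92,373. Book value $184,746.
Year 2: ⌊$184,746 × 200%/6⌋ = $61,582. Book value $123,164.
Accumulated through year 2 = $277,119 − $123,164 = $153,955.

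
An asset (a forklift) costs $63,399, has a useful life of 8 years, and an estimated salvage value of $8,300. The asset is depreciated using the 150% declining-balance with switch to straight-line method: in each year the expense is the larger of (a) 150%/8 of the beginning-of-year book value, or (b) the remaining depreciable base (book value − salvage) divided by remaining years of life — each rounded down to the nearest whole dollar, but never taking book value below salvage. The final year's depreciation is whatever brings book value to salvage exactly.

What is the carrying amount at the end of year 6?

Depreciable base = $63,399 − $8,300 = $55,099.
Year 1: DB = ⌊$63,399 × 150%/8⌋ = $11,887; SL = ⌊$55,099/8⌋ = $6,887 → take DB $11,887. Book value $51,512.
Year 2: DB = ⌊$51,512 × 150%/8⌋ = $9,658; SL = ⌊$43,212/7⌋ = $6,173 → take DB $9,658. Book value $41,854.
Year 3: DB = ⌊$41,854 × 150%/8⌋ = $7,847; SL = ⌊$33,554/6⌋ = $5,592 → take DB $7,847. Book value $34,007.
Year 4: DB = ⌊$34,007 × 150%/8⌋ = $6,376; SL = ⌊$25,707/5⌋ = $5,141 → take DB $6,376. Book value $27,631.
Year 5: DB = ⌊$27,631 × 150%/8⌋ = $5,180; SL = ⌊$19,331/4⌋ = $4,832 → take DB $5,180. Book value $22,451.
Year 6: DB = ⌊$22,451 × 150%/8⌋ = $4,209; SL = ⌊$14,151/3⌋ = $4,717 → take SL $4,717. Book value $17,734.

$17,734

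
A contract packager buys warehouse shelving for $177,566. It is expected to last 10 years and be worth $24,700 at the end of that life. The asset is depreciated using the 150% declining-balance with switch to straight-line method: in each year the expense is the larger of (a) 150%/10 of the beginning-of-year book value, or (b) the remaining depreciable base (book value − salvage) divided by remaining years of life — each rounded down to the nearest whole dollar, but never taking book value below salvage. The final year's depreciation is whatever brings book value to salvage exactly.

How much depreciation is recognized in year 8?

$10,568

Depreciable base = $177,566 − $24,700 = $152,866.
Year 1: DB = ⌊$177,566 × 150%/10⌋ = $26,634; SL = ⌊$152,866/10⌋ = $15,286 → take DB $26,634. Book value $150,932.
Year 2: DB = ⌊$150,932 × 150%/10⌋ = $22,639; SL = ⌊$126,232/9⌋ = $14,025 → take DB $22,639. Book value $128,293.
Year 3: DB = ⌊$128,293 × 150%/10⌋ = $19,243; SL = ⌊$103,593/8⌋ = $12,949 → take DB $19,243. Book value $109,050.
Year 4: DB = ⌊$109,050 × 150%/10⌋ = $16,357; SL = ⌊$84,350/7⌋ = $12,050 → take DB $16,357. Book value $92,693.
Year 5: DB = ⌊$92,693 × 150%/10⌋ = $13,903; SL = ⌊$67,993/6⌋ = $11,332 → take DB $13,903. Book value $78,790.
Year 6: DB = ⌊$78,790 × 150%/10⌋ = $11,818; SL = ⌊$54,090/5⌋ = $10,818 → take DB $11,818. Book value $66,972.
Year 7: DB = ⌊$66,972 × 150%/10⌋ = $10,045; SL = ⌊$42,272/4⌋ = $10,568 → take SL $10,568. Book value $56,404.
Year 8: DB = ⌊$56,404 × 150%/10⌋ = $8,460; SL = ⌊$31,704/3⌋ = $10,568 → take SL $10,568. Book value $45,836.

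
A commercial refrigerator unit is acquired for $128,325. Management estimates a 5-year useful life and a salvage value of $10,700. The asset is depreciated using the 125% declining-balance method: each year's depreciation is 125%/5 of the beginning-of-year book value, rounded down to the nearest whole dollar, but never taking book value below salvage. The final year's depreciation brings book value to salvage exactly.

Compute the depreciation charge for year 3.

$18,045

Depreciable base = $128,325 − $10,700 = $117,625.
Year 1: ⌊$128,325 × 125%/5⌋ = $32,081. Book value $96,244.
Year 2: ⌊$96,244 × 125%/5⌋ = $24,061. Book value $72,183.
Year 3: ⌊$72,183 × 125%/5⌋ = $18,045. Book value $54,138.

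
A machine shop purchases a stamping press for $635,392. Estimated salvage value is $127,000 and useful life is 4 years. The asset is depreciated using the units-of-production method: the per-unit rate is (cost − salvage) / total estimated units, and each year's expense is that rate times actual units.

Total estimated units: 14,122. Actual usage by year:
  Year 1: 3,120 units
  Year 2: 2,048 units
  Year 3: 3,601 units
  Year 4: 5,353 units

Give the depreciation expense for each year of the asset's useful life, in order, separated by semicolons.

$112,320; $73,728; $129,636; $192,708

Depreciable base = $635,392 − $127,000 = $508,392.
Rate = $508,392 / 14,122 units = $36 per unit.
Year 1: 3,120 × $36 = $112,320. Book value $523,072.
Year 2: 2,048 × $36 = $73,728. Book value $449,344.
Year 3: 3,601 × $36 = $129,636. Book value $319,708.
Year 4: 5,353 × $36 = $192,708. Book value $127,000.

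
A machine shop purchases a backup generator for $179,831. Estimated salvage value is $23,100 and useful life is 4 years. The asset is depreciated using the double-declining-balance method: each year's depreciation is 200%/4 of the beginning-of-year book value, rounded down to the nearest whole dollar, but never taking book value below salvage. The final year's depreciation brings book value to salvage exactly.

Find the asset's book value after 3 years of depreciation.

Depreciable base = $179,831 − $23,100 = $156,731.
Year 1: ⌊$179,831 × 200%/4⌋ = $89,915. Book value $89,916.
Year 2: ⌊$89,916 × 200%/4⌋ = $44,958. Book value $44,958.
Year 3: ⌊$44,958 × 200%/4⌋ = $22,479, capped at $21,858. Book value $23,100.

$23,100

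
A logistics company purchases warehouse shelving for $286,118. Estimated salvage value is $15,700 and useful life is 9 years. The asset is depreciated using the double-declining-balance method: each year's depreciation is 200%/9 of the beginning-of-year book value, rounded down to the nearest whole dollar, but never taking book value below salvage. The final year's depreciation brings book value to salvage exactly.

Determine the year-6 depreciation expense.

Depreciable base = $286,118 − $15,700 = $270,418.
Year 1: ⌊$286,118 × 200%/9⌋ = $63,581. Book value $222,537.
Year 2: ⌊$222,537 × 200%/9⌋ = $49,452. Book value $173,085.
Year 3: ⌊$173,085 × 200%/9⌋ = $38,463. Book value $134,622.
Year 4: ⌊$134,622 × 200%/9⌋ = $29,916. Book value $104,706.
Year 5: ⌊$104,706 × 200%/9⌋ = $23,268. Book value $81,438.
Year 6: ⌊$81,438 × 200%/9⌋ = $18,097. Book value $63,341.

$18,097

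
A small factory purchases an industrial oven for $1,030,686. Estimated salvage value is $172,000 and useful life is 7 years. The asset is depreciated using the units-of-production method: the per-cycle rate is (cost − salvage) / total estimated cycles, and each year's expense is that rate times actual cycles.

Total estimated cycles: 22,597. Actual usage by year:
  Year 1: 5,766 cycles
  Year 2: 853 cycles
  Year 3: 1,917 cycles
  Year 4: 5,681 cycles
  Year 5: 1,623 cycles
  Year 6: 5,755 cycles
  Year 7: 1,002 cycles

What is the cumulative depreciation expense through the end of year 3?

Depreciable base = $1,030,686 − $172,000 = $858,686.
Rate = $858,686 / 22,597 cycles = $38 per cycle.
Year 1: 5,766 × $38 = $219,108. Book value $811,578.
Year 2: 853 × $38 = $32,414. Book value $779,164.
Year 3: 1,917 × $38 = $72,846. Book value $706,318.
Accumulated through year 3 = $1,030,686 − $706,318 = $324,368.

$324,368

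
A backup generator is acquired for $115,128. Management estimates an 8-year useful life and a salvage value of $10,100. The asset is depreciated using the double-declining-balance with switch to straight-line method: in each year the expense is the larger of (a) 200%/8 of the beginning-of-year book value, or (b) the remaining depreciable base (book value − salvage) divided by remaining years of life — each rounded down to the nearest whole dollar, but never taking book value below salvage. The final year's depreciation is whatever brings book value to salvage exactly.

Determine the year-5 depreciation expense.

$9,107

Depreciable base = $115,128 − $10,100 = $105,028.
Year 1: DB = ⌊$115,128 × 200%/8⌋ = $28,782; SL = ⌊$105,028/8⌋ = $13,128 → take DB $28,782. Book value $86,346.
Year 2: DB = ⌊$86,346 × 200%/8⌋ = $21,586; SL = ⌊$76,246/7⌋ = $10,892 → take DB $21,586. Book value $64,760.
Year 3: DB = ⌊$64,760 × 200%/8⌋ = $16,190; SL = ⌊$54,660/6⌋ = $9,110 → take DB $16,190. Book value $48,570.
Year 4: DB = ⌊$48,570 × 200%/8⌋ = $12,142; SL = ⌊$38,470/5⌋ = $7,694 → take DB $12,142. Book value $36,428.
Year 5: DB = ⌊$36,428 × 200%/8⌋ = $9,107; SL = ⌊$26,328/4⌋ = $6,582 → take DB $9,107. Book value $27,321.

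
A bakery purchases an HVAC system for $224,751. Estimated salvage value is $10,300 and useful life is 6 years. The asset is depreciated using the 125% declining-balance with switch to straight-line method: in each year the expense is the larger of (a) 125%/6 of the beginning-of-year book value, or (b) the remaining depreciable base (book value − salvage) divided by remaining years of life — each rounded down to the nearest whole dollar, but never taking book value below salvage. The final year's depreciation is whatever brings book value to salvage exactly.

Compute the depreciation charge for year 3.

$32,640

Depreciable base = $224,751 − $10,300 = $214,451.
Year 1: DB = ⌊$224,751 × 125%/6⌋ = $46,823; SL = ⌊$214,451/6⌋ = $35,741 → take DB $46,823. Book value $177,928.
Year 2: DB = ⌊$177,928 × 125%/6⌋ = $37,068; SL = ⌊$167,628/5⌋ = $33,525 → take DB $37,068. Book value $140,860.
Year 3: DB = ⌊$140,860 × 125%/6⌋ = $29,345; SL = ⌊$130,560/4⌋ = $32,640 → take SL $32,640. Book value $108,220.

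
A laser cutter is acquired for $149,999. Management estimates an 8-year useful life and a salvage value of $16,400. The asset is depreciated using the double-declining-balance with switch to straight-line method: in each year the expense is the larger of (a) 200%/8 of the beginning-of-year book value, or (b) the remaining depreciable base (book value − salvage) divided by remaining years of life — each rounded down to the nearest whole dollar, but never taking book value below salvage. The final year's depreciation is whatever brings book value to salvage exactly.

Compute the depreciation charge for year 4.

$15,820

Depreciable base = $149,999 − $16,400 = $133,599.
Year 1: DB = ⌊$149,999 × 200%/8⌋ = $37,499; SL = ⌊$133,599/8⌋ = $16,699 → take DB $37,499. Book value $112,500.
Year 2: DB = ⌊$112,500 × 200%/8⌋ = $28,125; SL = ⌊$96,100/7⌋ = $13,728 → take DB $28,125. Book value $84,375.
Year 3: DB = ⌊$84,375 × 200%/8⌋ = $21,093; SL = ⌊$67,975/6⌋ = $11,329 → take DB $21,093. Book value $63,282.
Year 4: DB = ⌊$63,282 × 200%/8⌋ = $15,820; SL = ⌊$46,882/5⌋ = $9,376 → take DB $15,820. Book value $47,462.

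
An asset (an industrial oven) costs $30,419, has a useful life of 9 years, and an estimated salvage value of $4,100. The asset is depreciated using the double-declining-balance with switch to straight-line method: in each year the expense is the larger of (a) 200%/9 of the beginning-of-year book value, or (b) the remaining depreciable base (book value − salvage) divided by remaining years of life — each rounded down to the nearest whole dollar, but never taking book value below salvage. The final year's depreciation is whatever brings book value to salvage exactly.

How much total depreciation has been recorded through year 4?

$19,285

Depreciable base = $30,419 − $4,100 = $26,319.
Year 1: DB = ⌊$30,419 × 200%/9⌋ = $6,759; SL = ⌊$26,319/9⌋ = $2,924 → take DB $6,759. Book value $23,660.
Year 2: DB = ⌊$23,660 × 200%/9⌋ = $5,257; SL = ⌊$19,560/8⌋ = $2,445 → take DB $5,257. Book value $18,403.
Year 3: DB = ⌊$18,403 × 200%/9⌋ = $4,089; SL = ⌊$14,303/7⌋ = $2,043 → take DB $4,089. Book value $14,314.
Year 4: DB = ⌊$14,314 × 200%/9⌋ = $3,180; SL = ⌊$10,214/6⌋ = $1,702 → take DB $3,180. Book value $11,134.
Accumulated through year 4 = $30,419 − $11,134 = $19,285.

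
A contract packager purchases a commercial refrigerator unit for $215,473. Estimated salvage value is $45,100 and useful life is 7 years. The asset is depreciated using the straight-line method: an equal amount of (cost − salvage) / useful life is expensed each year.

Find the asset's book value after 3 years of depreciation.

$142,456

Depreciable base = $215,473 − $45,100 = $170,373.
Annual expense = $170,373 / 7 = $24,339.
End of year 1: book value $191,134.
End of year 2: book value $166,795.
End of year 3: book value $142,456.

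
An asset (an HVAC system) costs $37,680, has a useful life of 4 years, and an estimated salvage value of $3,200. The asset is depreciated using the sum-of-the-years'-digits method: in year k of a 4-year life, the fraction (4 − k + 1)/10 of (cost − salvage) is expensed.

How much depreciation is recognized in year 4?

$3,448

Depreciable base = $37,680 − $3,200 = $34,480.
Sum of the years' digits = 4+3+2+1 = 10.
Year 1: $34,480 × 4/10 = $13,792. Book value $23,888.
Year 2: $34,480 × 3/10 = $10,344. Book value $13,544.
Year 3: $34,480 × 2/10 = $6,896. Book value $6,648.
Year 4: $34,480 × 1/10 = $3,448. Book value $3,200.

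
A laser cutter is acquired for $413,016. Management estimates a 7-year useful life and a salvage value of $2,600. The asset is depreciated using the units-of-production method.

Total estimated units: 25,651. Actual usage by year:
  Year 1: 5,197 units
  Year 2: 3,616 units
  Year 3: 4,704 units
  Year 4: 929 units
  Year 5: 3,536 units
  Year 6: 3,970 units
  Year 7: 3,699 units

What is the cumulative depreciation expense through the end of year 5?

Depreciable base = $413,016 − $2,600 = $410,416.
Rate = $410,416 / 25,651 units = $16 per unit.
Year 1: 5,197 × $16 = $83,152. Book value $329,864.
Year 2: 3,616 × $16 = $57,856. Book value $272,008.
Year 3: 4,704 × $16 = $75,264. Book value $196,744.
Year 4: 929 × $16 = $14,864. Book value $181,880.
Year 5: 3,536 × $16 = $56,576. Book value $125,304.
Accumulated through year 5 = $413,016 − $125,304 = $287,712.

$287,712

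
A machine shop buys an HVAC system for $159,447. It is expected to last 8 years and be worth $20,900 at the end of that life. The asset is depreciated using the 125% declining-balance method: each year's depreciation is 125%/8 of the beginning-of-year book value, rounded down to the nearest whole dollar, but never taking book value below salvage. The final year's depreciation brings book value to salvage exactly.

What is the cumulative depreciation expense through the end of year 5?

$91,261

Depreciable base = $159,447 − $20,900 = $138,547.
Year 1: ⌊$159,447 × 125%/8⌋ = $24,913. Book value $134,534.
Year 2: ⌊$134,534 × 125%/8⌋ = $21,020. Book value $113,514.
Year 3: ⌊$113,514 × 125%/8⌋ = $17,736. Book value $95,778.
Year 4: ⌊$95,778 × 125%/8⌋ = $14,965. Book value $80,813.
Year 5: ⌊$80,813 × 125%/8⌋ = $12,627. Book value $68,186.
Accumulated through year 5 = $159,447 − $68,186 = $91,261.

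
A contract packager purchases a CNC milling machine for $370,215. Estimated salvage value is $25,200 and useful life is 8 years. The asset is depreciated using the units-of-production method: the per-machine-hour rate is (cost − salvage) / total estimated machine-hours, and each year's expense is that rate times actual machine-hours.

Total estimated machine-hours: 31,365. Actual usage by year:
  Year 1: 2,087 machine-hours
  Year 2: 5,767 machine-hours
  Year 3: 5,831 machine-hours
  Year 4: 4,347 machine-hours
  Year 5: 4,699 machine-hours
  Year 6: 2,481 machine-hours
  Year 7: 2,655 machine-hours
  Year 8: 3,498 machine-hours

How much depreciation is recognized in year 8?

$38,478

Depreciable base = $370,215 − $25,200 = $345,015.
Rate = $345,015 / 31,365 machine-hours = $11 per machine-hour.
Year 1: 2,087 × $11 = $22,957. Book value $347,258.
Year 2: 5,767 × $11 = $63,437. Book value $283,821.
Year 3: 5,831 × $11 = $64,141. Book value $219,680.
Year 4: 4,347 × $11 = $47,817. Book value $171,863.
Year 5: 4,699 × $11 = $51,689. Book value $120,174.
Year 6: 2,481 × $11 = $27,291. Book value $92,883.
Year 7: 2,655 × $11 = $29,205. Book value $63,678.
Year 8: 3,498 × $11 = $38,478. Book value $25,200.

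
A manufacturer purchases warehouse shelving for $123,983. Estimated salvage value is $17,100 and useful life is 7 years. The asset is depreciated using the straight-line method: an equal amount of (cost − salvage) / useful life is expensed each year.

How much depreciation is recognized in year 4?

$15,269

Depreciable base = $123,983 − $17,100 = $106,883.
Annual expense = $106,883 / 7 = $15,269.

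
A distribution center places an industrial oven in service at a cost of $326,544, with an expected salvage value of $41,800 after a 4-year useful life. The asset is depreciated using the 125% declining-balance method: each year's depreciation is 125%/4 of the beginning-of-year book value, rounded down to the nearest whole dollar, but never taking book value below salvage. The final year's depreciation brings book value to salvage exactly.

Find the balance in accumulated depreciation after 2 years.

$172,200

Depreciable base = $326,544 − $41,800 = $284,744.
Year 1: ⌊$326,544 × 125%/4⌋ = $102,045. Book value $224,499.
Year 2: ⌊$224,499 × 125%/4⌋ = $70,155. Book value $154,344.
Accumulated through year 2 = $326,544 − $154,344 = $172,200.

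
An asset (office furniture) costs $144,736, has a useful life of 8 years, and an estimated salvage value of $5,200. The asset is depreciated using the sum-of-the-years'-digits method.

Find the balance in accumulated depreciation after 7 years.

Depreciable base = $144,736 − $5,200 = $139,536.
Sum of the years' digits = 8+7+6+5+4+3+2+1 = 36.
Year 1: $139,536 × 8/36 = $31,008. Book value $113,728.
Year 2: $139,536 × 7/36 = $27,132. Book value $86,596.
Year 3: $139,536 × 6/36 = $23,256. Book value $63,340.
Year 4: $139,536 × 5/36 = $19,380. Book value $43,960.
Year 5: $139,536 × 4/36 = $15,504. Book value $28,456.
Year 6: $139,536 × 3/36 = $11,628. Book value $16,828.
Year 7: $139,536 × 2/36 = $7,752. Book value $9,076.
Accumulated through year 7 = $144,736 − $9,076 = $135,660.

$135,660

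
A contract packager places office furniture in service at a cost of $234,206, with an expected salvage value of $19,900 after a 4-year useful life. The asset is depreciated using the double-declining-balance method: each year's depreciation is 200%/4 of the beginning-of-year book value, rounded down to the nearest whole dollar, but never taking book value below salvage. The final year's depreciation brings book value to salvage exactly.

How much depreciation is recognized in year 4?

Depreciable base = $234,206 − $19,900 = $214,306.
Year 1: ⌊$234,206 × 200%/4⌋ = $117,103. Book value $117,103.
Year 2: ⌊$117,103 × 200%/4⌋ = $58,551. Book value $58,552.
Year 3: ⌊$58,552 × 200%/4⌋ = $29,276. Book value $29,276.
Year 4 (final): $29,276 − $19,900 = $9,376. Book value $19,900.

$9,376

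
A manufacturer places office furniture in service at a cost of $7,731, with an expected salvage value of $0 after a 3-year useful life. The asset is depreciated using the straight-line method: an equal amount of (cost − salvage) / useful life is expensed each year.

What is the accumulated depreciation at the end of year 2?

$5,154

Depreciable base = $7,731 − $0 = $7,731.
Annual expense = $7,731 / 3 = $2,577.
End of year 1: book value $5,154.
End of year 2: book value $2,577.
Accumulated through year 2 = $7,731 − $2,577 = $5,154.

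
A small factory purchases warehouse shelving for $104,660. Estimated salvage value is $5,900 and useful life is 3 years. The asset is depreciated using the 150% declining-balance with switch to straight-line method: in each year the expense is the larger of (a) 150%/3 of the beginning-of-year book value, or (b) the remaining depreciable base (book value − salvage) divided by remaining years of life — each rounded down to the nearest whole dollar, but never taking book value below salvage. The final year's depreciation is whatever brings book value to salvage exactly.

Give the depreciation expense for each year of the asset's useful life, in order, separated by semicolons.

Depreciable base = $104,660 − $5,900 = $98,760.
Year 1: DB = ⌊$104,660 × 150%/3⌋ = $52,330; SL = ⌊$98,760/3⌋ = $32,920 → take DB $52,330. Book value $52,330.
Year 2: DB = ⌊$52,330 × 150%/3⌋ = $26,165; SL = ⌊$46,430/2⌋ = $23,215 → take DB $26,165. Book value $26,165.
Year 3 (final): $26,165 − $5,900 = $20,265. Book value $5,900.

$52,330; $26,165; $20,265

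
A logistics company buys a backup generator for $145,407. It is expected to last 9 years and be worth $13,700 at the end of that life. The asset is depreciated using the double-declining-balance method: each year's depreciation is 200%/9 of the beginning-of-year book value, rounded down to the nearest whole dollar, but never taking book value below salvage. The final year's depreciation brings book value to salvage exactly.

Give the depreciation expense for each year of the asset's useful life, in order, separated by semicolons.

$32,312; $25,132; $19,547; $15,203; $11,825; $9,197; $7,153; $5,564; $5,774

Depreciable base = $145,407 − $13,700 = $131,707.
Year 1: ⌊$145,407 × 200%/9⌋ = $32,312. Book value $113,095.
Year 2: ⌊$113,095 × 200%/9⌋ = $25,132. Book value $87,963.
Year 3: ⌊$87,963 × 200%/9⌋ = $19,547. Book value $68,416.
Year 4: ⌊$68,416 × 200%/9⌋ = $15,203. Book value $53,213.
Year 5: ⌊$53,213 × 200%/9⌋ = $11,825. Book value $41,388.
Year 6: ⌊$41,388 × 200%/9⌋ = $9,197. Book value $32,191.
Year 7: ⌊$32,191 × 200%/9⌋ = $7,153. Book value $25,038.
Year 8: ⌊$25,038 × 200%/9⌋ = $5,564. Book value $19,474.
Year 9 (final): $19,474 − $13,700 = $5,774. Book value $13,700.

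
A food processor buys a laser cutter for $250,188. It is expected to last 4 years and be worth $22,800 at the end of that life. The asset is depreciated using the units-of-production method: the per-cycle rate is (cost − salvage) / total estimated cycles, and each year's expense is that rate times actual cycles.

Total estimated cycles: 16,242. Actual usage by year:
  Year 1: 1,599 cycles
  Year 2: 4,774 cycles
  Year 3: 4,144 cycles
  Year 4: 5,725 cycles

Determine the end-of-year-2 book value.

$160,966

Depreciable base = $250,188 − $22,800 = $227,388.
Rate = $227,388 / 16,242 cycles = $14 per cycle.
Year 1: 1,599 × $14 = $22,386. Book value $227,802.
Year 2: 4,774 × $14 = $66,836. Book value $160,966.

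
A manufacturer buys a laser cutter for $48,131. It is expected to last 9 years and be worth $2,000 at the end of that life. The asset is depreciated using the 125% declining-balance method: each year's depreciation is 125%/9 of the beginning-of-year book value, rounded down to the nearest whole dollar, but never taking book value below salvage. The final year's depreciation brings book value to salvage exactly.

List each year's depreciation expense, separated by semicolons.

$6,684; $5,756; $4,957; $4,268; $3,675; $3,165; $2,725; $2,347; $12,554

Depreciable base = $48,131 − $2,000 = $46,131.
Year 1: ⌊$48,131 × 125%/9⌋ = $6,684. Book value $41,447.
Year 2: ⌊$41,447 × 125%/9⌋ = $5,756. Book value $35,691.
Year 3: ⌊$35,691 × 125%/9⌋ = $4,957. Book value $30,734.
Year 4: ⌊$30,734 × 125%/9⌋ = $4,268. Book value $26,466.
Year 5: ⌊$26,466 × 125%/9⌋ = $3,675. Book value $22,791.
Year 6: ⌊$22,791 × 125%/9⌋ = $3,165. Book value $19,626.
Year 7: ⌊$19,626 × 125%/9⌋ = $2,725. Book value $16,901.
Year 8: ⌊$16,901 × 125%/9⌋ = $2,347. Book value $14,554.
Year 9 (final): $14,554 − $2,000 = $12,554. Book value $2,000.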